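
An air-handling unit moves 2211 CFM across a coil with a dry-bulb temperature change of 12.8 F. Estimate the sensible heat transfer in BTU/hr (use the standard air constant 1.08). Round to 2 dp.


Q = 1.08 * 2211 * 12.8 = 30564.86 BTU/hr

30564.86 BTU/hr


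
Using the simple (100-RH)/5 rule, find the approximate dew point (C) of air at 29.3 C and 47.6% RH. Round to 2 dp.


Td = 29.3 - (100-47.6)/5 = 18.82 C

18.82 C


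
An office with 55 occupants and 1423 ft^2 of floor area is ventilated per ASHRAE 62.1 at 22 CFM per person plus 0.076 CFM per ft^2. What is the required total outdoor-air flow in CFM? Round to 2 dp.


Total = 55*22 + 1423*0.076 = 1318.15 CFM

1318.15 CFM


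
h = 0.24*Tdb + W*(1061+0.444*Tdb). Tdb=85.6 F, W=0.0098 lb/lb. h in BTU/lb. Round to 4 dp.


h = 0.24*85.6 + 0.0098*(1061+0.444*85.6) = 31.3143 BTU/lb

31.3143 BTU/lb


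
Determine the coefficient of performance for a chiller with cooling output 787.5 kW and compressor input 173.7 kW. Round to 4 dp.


COP = 787.5 / 173.7 = 4.5337

4.5337


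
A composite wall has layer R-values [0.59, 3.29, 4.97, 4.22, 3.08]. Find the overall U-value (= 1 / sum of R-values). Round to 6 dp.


R_total = 0.59 + 3.29 + 4.97 + 4.22 + 3.08 = 16.15
U = 1/16.15 = 0.061920

0.061920


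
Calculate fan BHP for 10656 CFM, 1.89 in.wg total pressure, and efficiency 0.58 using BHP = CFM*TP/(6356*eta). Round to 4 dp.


BHP = 10656 * 1.89 / (6356 * 0.58) = 5.4632 hp

5.4632 hp


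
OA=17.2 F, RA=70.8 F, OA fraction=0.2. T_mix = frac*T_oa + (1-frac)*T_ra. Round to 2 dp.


T_mix = 0.2*17.2 + 0.8*70.8 = 60.08 F

60.08 F


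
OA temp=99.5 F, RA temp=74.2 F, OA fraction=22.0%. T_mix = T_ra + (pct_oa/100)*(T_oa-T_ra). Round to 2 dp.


T_mix = 74.2 + (22.0/100)*(99.5-74.2) = 79.77 F

79.77 F


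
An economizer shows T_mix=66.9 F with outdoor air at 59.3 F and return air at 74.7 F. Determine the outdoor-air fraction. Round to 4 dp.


frac = (66.9 - 74.7) / (59.3 - 74.7) = 0.5065

0.5065


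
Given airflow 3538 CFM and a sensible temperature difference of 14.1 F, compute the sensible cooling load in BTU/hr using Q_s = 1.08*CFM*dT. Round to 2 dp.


Q = 1.08 * 3538 * 14.1 = 53876.66 BTU/hr

53876.66 BTU/hr


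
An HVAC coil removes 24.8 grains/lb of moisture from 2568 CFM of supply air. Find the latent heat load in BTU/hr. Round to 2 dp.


Q = 0.68 * 2568 * 24.8 = 43306.75 BTU/hr

43306.75 BTU/hr


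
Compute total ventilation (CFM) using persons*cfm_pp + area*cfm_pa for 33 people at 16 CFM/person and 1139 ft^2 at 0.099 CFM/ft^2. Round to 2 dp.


Total = 33*16 + 1139*0.099 = 640.76 CFM

640.76 CFM


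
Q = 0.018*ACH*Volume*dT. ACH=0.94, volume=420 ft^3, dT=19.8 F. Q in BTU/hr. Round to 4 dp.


Q = 0.018 * 0.94 * 420 * 19.8 = 140.7067 BTU/hr

140.7067 BTU/hr


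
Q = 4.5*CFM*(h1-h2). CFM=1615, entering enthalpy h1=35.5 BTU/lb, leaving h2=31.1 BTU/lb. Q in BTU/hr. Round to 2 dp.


Q = 4.5 * 1615 * (35.5 - 31.1) = 31977.00 BTU/hr

31977.00 BTU/hr


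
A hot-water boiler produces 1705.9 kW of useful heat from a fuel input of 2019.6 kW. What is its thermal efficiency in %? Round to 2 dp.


eta = (1705.9/2019.6)*100 = 84.47 %

84.47 %


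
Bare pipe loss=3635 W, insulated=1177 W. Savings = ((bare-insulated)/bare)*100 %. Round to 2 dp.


Savings = ((3635-1177)/3635)*100 = 67.62 %

67.62 %


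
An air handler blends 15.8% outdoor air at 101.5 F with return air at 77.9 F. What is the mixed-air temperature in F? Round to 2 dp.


T_mix = 77.9 + (15.8/100)*(101.5-77.9) = 81.63 F

81.63 F


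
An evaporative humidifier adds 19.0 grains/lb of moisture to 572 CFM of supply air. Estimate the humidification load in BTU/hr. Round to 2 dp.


Q = 0.68 * 572 * 19.0 = 7390.24 BTU/hr

7390.24 BTU/hr


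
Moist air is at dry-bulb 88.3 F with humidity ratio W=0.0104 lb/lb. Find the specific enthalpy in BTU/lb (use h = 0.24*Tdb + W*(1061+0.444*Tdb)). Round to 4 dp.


h = 0.24*88.3 + 0.0104*(1061+0.444*88.3) = 32.6341 BTU/lb

32.6341 BTU/lb


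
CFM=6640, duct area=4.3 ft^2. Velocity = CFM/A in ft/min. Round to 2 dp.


V = 6640 / 4.3 = 1544.19 ft/min

1544.19 ft/min


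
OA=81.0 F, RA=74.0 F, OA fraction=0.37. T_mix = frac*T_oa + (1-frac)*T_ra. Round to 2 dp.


T_mix = 0.37*81.0 + 0.63*74.0 = 76.59 F

76.59 F


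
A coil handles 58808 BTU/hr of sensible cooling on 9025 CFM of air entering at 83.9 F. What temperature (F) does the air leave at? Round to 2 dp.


dT = 58808/(1.08*9025) = 6.0334
T_leave = 83.9 - 6.0334 = 77.87 F

77.87 F


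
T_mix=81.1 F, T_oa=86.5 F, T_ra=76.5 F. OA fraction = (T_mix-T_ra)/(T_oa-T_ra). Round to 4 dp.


frac = (81.1 - 76.5) / (86.5 - 76.5) = 0.4600

0.4600


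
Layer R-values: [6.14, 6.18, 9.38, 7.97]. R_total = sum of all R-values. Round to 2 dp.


R_total = 6.14 + 6.18 + 9.38 + 7.97 = 29.67

29.67


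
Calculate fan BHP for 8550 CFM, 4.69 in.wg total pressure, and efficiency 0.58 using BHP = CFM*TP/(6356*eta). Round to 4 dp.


BHP = 8550 * 4.69 / (6356 * 0.58) = 10.8774 hp

10.8774 hp


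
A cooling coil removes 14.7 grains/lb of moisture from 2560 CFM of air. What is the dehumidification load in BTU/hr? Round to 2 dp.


Q = 0.68 * 2560 * 14.7 = 25589.76 BTU/hr

25589.76 BTU/hr


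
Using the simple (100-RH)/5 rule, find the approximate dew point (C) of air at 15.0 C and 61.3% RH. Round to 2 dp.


Td = 15.0 - (100-61.3)/5 = 7.26 C

7.26 C


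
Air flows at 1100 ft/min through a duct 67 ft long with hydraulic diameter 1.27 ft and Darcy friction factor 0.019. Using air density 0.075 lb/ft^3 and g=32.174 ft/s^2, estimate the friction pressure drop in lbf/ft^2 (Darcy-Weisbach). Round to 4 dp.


v_fps = 1100/60 = 18.3333 ft/s
dp = 0.019*(67/1.27)*0.075*18.3333^2/(2*32.174) = 0.3927 lbf/ft^2

0.3927 lbf/ft^2


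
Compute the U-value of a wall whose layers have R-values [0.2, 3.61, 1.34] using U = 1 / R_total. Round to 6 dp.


R_total = 0.2 + 3.61 + 1.34 = 5.15
U = 1/5.15 = 0.194175

0.194175


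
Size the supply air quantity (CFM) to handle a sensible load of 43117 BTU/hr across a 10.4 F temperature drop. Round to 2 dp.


CFM = 43117 / (1.08 * 10.4) = 3838.76

3838.76 CFM


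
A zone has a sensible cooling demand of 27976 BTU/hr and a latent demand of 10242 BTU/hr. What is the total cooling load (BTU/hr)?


Qt = 27976 + 10242 = 38218 BTU/hr

38218 BTU/hr


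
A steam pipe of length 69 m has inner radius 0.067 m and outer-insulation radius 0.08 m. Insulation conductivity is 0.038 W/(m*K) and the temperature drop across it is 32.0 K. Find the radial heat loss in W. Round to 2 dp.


Q = 2*pi*0.038*69*32.0/ln(0.08/0.067) = 2972.83 W

2972.83 W


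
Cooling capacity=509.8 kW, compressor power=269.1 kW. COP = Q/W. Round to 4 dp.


COP = 509.8 / 269.1 = 1.8945

1.8945


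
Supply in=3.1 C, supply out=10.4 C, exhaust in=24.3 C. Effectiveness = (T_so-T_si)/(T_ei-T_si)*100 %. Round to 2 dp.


eff = (10.4-3.1)/(24.3-3.1)*100 = 34.43 %

34.43 %


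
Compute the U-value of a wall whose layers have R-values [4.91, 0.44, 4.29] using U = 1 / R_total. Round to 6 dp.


R_total = 4.91 + 0.44 + 4.29 = 9.64
U = 1/9.64 = 0.103734

0.103734


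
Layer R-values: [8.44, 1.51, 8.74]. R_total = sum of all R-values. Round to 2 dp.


R_total = 8.44 + 1.51 + 8.74 = 18.69

18.69


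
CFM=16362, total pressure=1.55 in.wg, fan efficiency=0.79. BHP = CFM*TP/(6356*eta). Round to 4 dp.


BHP = 16362 * 1.55 / (6356 * 0.79) = 5.0508 hp

5.0508 hp


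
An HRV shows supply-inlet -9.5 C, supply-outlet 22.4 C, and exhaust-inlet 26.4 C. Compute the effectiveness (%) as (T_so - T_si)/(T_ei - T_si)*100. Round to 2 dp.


eff = (22.4-(-9.5))/(26.4-(-9.5))*100 = 88.86 %

88.86 %


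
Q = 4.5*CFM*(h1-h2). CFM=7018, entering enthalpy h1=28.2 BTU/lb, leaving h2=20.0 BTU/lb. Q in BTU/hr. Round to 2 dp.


Q = 4.5 * 7018 * (28.2 - 20.0) = 258964.20 BTU/hr

258964.20 BTU/hr


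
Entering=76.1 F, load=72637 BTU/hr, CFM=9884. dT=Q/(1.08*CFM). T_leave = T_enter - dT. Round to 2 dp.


dT = 72637/(1.08*9884) = 6.8046
T_leave = 76.1 - 6.8046 = 69.30 F

69.30 F


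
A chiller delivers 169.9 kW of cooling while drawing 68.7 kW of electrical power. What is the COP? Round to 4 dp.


COP = 169.9 / 68.7 = 2.4731

2.4731


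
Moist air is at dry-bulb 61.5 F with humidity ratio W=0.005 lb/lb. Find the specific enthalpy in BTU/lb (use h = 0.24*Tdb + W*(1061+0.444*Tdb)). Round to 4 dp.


h = 0.24*61.5 + 0.005*(1061+0.444*61.5) = 20.2015 BTU/lb

20.2015 BTU/lb


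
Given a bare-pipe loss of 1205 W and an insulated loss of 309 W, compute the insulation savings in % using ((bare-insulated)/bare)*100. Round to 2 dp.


Savings = ((1205-309)/1205)*100 = 74.36 %

74.36 %


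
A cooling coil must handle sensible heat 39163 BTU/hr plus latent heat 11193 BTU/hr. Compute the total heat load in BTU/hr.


Qt = 39163 + 11193 = 50356 BTU/hr

50356 BTU/hr


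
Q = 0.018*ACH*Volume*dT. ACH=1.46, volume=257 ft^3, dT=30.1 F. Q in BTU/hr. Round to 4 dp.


Q = 0.018 * 1.46 * 257 * 30.1 = 203.2942 BTU/hr

203.2942 BTU/hr


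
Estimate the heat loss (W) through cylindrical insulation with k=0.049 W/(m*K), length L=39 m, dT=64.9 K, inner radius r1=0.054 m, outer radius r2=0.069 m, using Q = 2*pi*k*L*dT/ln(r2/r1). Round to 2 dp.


Q = 2*pi*0.049*39*64.9/ln(0.069/0.054) = 3179.09 W

3179.09 W


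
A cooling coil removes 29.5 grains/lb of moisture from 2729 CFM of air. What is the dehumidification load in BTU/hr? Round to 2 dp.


Q = 0.68 * 2729 * 29.5 = 54743.74 BTU/hr

54743.74 BTU/hr


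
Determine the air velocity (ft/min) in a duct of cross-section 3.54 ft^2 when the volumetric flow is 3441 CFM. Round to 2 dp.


V = 3441 / 3.54 = 972.03 ft/min

972.03 ft/min


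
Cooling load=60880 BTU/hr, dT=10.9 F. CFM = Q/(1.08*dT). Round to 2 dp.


CFM = 60880 / (1.08 * 10.9) = 5171.59

5171.59 CFM


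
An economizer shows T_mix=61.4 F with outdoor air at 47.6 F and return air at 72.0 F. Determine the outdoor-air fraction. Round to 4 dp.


frac = (61.4 - 72.0) / (47.6 - 72.0) = 0.4344

0.4344


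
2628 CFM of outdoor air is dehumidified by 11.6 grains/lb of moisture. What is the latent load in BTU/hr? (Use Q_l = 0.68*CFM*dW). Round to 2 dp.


Q = 0.68 * 2628 * 11.6 = 20729.66 BTU/hr

20729.66 BTU/hr


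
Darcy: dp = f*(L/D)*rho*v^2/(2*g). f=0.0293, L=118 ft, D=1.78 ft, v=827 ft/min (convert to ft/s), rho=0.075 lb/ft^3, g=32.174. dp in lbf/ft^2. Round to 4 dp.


v_fps = 827/60 = 13.7833 ft/s
dp = 0.0293*(118/1.78)*0.075*13.7833^2/(2*32.174) = 0.4301 lbf/ft^2

0.4301 lbf/ft^2


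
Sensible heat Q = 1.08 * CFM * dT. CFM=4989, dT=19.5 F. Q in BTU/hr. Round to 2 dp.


Q = 1.08 * 4989 * 19.5 = 105068.34 BTU/hr

105068.34 BTU/hr


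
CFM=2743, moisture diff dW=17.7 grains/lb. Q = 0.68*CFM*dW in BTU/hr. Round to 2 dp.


Q = 0.68 * 2743 * 17.7 = 33014.75 BTU/hr

33014.75 BTU/hr


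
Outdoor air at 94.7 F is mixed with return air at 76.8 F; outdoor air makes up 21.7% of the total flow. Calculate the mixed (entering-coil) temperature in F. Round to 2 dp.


T_mix = 76.8 + (21.7/100)*(94.7-76.8) = 80.68 F

80.68 F


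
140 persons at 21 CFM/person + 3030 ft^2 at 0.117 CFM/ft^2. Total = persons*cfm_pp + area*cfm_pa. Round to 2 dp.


Total = 140*21 + 3030*0.117 = 3294.51 CFM

3294.51 CFM


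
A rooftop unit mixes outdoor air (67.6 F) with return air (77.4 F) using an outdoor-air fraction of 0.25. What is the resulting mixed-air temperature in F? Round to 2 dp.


T_mix = 0.25*67.6 + 0.75*77.4 = 74.95 F

74.95 F


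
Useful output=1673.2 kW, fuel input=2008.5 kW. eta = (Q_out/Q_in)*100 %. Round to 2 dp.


eta = (1673.2/2008.5)*100 = 83.31 %

83.31 %


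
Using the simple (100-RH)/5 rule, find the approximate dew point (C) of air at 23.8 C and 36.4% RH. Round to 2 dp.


Td = 23.8 - (100-36.4)/5 = 11.08 C

11.08 C


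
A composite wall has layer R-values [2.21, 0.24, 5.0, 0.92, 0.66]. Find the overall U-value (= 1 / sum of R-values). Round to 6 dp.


R_total = 2.21 + 0.24 + 5.0 + 0.92 + 0.66 = 9.03
U = 1/9.03 = 0.110742

0.110742


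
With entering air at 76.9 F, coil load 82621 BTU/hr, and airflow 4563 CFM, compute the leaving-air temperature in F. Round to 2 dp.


dT = 82621/(1.08*4563) = 16.7655
T_leave = 76.9 - 16.7655 = 60.13 F

60.13 F


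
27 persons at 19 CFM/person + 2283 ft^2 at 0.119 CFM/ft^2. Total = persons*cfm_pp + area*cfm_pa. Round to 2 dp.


Total = 27*19 + 2283*0.119 = 784.68 CFM

784.68 CFM


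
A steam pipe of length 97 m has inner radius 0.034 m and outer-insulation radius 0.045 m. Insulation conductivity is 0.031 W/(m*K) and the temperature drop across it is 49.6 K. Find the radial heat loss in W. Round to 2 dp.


Q = 2*pi*0.031*97*49.6/ln(0.045/0.034) = 3343.25 W

3343.25 W


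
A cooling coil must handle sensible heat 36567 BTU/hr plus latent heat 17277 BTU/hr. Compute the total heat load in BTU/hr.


Qt = 36567 + 17277 = 53844 BTU/hr

53844 BTU/hr


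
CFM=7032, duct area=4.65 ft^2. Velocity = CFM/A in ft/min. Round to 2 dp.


V = 7032 / 4.65 = 1512.26 ft/min

1512.26 ft/min


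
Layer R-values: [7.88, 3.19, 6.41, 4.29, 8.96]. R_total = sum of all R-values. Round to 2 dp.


R_total = 7.88 + 3.19 + 6.41 + 4.29 + 8.96 = 30.73

30.73


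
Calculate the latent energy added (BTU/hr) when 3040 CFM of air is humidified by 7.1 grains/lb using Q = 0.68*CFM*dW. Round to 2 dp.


Q = 0.68 * 3040 * 7.1 = 14677.12 BTU/hr

14677.12 BTU/hr


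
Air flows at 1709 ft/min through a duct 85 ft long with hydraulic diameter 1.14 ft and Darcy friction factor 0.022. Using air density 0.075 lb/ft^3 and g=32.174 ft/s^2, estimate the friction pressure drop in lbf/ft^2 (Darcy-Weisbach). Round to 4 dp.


v_fps = 1709/60 = 28.4833 ft/s
dp = 0.022*(85/1.14)*0.075*28.4833^2/(2*32.174) = 1.5511 lbf/ft^2

1.5511 lbf/ft^2


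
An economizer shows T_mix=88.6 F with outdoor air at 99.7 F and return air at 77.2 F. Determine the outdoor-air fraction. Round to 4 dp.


frac = (88.6 - 77.2) / (99.7 - 77.2) = 0.5067

0.5067


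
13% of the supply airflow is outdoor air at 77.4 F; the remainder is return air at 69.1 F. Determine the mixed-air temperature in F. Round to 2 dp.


T_mix = 0.13*77.4 + 0.87*69.1 = 70.18 F

70.18 F


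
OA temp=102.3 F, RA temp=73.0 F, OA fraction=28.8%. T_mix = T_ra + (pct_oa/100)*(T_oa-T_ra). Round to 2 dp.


T_mix = 73.0 + (28.8/100)*(102.3-73.0) = 81.44 F

81.44 F


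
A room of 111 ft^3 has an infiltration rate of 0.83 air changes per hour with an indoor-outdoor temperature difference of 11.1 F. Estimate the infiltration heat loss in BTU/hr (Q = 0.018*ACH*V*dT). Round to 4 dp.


Q = 0.018 * 0.83 * 111 * 11.1 = 18.4076 BTU/hr

18.4076 BTU/hr


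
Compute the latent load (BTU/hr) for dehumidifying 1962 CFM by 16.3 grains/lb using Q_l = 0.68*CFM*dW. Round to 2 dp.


Q = 0.68 * 1962 * 16.3 = 21746.81 BTU/hr

21746.81 BTU/hr


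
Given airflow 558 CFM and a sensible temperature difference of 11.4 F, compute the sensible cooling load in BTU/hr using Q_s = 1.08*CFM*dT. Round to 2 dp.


Q = 1.08 * 558 * 11.4 = 6870.10 BTU/hr

6870.10 BTU/hr


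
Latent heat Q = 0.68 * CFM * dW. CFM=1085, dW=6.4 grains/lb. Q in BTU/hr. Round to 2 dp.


Q = 0.68 * 1085 * 6.4 = 4721.92 BTU/hr

4721.92 BTU/hr


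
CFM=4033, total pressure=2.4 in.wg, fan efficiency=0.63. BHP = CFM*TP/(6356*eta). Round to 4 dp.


BHP = 4033 * 2.4 / (6356 * 0.63) = 2.4172 hp

2.4172 hp


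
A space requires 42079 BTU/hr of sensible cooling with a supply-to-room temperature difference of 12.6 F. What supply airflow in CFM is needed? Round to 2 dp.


CFM = 42079 / (1.08 * 12.6) = 3092.23

3092.23 CFM


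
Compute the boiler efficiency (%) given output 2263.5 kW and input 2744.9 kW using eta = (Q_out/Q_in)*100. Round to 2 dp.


eta = (2263.5/2744.9)*100 = 82.46 %

82.46 %


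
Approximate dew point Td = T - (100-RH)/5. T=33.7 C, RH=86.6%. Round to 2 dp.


Td = 33.7 - (100-86.6)/5 = 31.02 C

31.02 C


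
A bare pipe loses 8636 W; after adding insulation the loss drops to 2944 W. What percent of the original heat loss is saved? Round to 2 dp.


Savings = ((8636-2944)/8636)*100 = 65.91 %

65.91 %


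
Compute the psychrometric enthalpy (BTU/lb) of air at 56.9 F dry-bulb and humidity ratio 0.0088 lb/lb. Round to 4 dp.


h = 0.24*56.9 + 0.0088*(1061+0.444*56.9) = 23.2151 BTU/lb

23.2151 BTU/lb


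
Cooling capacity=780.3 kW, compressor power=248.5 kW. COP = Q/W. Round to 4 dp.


COP = 780.3 / 248.5 = 3.1400

3.1400


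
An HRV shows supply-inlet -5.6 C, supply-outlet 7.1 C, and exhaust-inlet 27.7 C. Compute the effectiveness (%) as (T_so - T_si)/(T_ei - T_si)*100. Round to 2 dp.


eff = (7.1-(-5.6))/(27.7-(-5.6))*100 = 38.14 %

38.14 %


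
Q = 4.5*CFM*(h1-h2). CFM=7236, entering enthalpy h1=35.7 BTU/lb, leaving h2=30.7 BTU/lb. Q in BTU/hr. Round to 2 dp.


Q = 4.5 * 7236 * (35.7 - 30.7) = 162810.00 BTU/hr

162810.00 BTU/hr


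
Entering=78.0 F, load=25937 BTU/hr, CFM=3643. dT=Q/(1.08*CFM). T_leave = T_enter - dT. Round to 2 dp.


dT = 25937/(1.08*3643) = 6.5923
T_leave = 78.0 - 6.5923 = 71.41 F

71.41 F


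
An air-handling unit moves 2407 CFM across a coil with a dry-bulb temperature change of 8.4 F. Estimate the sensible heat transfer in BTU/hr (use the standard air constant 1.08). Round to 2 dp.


Q = 1.08 * 2407 * 8.4 = 21836.30 BTU/hr

21836.30 BTU/hr


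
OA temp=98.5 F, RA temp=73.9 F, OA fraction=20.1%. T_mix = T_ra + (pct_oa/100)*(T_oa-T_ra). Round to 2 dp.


T_mix = 73.9 + (20.1/100)*(98.5-73.9) = 78.84 F

78.84 F


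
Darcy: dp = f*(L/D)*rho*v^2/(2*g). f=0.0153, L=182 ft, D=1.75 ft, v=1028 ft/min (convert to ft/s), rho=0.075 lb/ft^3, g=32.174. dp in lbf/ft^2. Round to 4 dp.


v_fps = 1028/60 = 17.1333 ft/s
dp = 0.0153*(182/1.75)*0.075*17.1333^2/(2*32.174) = 0.5444 lbf/ft^2

0.5444 lbf/ft^2


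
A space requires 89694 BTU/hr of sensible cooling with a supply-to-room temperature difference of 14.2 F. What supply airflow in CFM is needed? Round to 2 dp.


CFM = 89694 / (1.08 * 14.2) = 5848.59

5848.59 CFM


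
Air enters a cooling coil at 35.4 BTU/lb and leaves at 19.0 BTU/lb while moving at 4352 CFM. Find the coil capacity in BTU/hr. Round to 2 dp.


Q = 4.5 * 4352 * (35.4 - 19.0) = 321177.60 BTU/hr

321177.60 BTU/hr


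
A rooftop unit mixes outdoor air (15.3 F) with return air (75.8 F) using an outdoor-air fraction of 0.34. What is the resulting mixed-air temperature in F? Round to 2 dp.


T_mix = 0.34*15.3 + 0.66*75.8 = 55.23 F

55.23 F


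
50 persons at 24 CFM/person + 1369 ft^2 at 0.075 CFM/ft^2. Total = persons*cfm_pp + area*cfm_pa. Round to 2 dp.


Total = 50*24 + 1369*0.075 = 1302.68 CFM

1302.68 CFM


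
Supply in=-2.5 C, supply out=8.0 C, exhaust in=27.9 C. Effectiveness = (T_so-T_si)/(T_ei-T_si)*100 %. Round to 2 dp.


eff = (8.0-(-2.5))/(27.9-(-2.5))*100 = 34.54 %

34.54 %


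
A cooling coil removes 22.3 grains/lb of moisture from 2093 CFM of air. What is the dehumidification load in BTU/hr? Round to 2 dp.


Q = 0.68 * 2093 * 22.3 = 31738.25 BTU/hr

31738.25 BTU/hr


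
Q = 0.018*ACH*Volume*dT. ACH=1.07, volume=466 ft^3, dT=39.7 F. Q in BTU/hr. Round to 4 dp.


Q = 0.018 * 1.07 * 466 * 39.7 = 356.3139 BTU/hr

356.3139 BTU/hr


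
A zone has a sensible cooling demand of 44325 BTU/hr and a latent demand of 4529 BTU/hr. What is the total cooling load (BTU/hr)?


Qt = 44325 + 4529 = 48854 BTU/hr

48854 BTU/hr


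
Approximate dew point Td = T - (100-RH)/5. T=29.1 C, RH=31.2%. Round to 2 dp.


Td = 29.1 - (100-31.2)/5 = 15.34 C

15.34 C


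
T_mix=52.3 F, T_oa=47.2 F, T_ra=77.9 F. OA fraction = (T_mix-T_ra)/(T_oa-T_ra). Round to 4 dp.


frac = (52.3 - 77.9) / (47.2 - 77.9) = 0.8339

0.8339


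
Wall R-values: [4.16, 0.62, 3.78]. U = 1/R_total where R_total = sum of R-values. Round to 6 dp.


R_total = 4.16 + 0.62 + 3.78 = 8.56
U = 1/8.56 = 0.116822

0.116822


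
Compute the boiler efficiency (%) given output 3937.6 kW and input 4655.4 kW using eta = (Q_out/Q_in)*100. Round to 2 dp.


eta = (3937.6/4655.4)*100 = 84.58 %

84.58 %


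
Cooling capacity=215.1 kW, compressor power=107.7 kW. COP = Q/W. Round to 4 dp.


COP = 215.1 / 107.7 = 1.9972

1.9972


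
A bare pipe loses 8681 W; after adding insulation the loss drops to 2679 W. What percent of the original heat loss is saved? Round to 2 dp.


Savings = ((8681-2679)/8681)*100 = 69.14 %

69.14 %


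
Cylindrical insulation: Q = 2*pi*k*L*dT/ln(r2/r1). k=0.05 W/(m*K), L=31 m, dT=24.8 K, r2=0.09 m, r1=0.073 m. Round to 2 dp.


Q = 2*pi*0.05*31*24.8/ln(0.09/0.073) = 1153.69 W

1153.69 W


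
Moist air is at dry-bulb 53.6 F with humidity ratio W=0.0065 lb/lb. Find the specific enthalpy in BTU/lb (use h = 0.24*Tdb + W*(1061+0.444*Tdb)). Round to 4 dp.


h = 0.24*53.6 + 0.0065*(1061+0.444*53.6) = 19.9152 BTU/lb

19.9152 BTU/lb


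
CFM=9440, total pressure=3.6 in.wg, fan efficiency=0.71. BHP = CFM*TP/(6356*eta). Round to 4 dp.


BHP = 9440 * 3.6 / (6356 * 0.71) = 7.5306 hp

7.5306 hp


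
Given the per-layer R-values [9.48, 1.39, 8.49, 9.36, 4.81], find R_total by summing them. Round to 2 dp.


R_total = 9.48 + 1.39 + 8.49 + 9.36 + 4.81 = 33.53

33.53


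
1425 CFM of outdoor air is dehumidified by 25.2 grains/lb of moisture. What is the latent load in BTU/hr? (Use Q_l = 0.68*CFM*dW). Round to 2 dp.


Q = 0.68 * 1425 * 25.2 = 24418.80 BTU/hr

24418.80 BTU/hr


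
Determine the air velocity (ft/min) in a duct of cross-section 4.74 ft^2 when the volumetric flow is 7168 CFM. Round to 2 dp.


V = 7168 / 4.74 = 1512.24 ft/min

1512.24 ft/min


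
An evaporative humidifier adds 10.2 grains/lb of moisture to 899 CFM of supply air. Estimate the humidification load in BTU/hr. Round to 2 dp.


Q = 0.68 * 899 * 10.2 = 6235.46 BTU/hr

6235.46 BTU/hr


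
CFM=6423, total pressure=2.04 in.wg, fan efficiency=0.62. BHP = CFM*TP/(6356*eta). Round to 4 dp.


BHP = 6423 * 2.04 / (6356 * 0.62) = 3.3250 hp

3.3250 hp


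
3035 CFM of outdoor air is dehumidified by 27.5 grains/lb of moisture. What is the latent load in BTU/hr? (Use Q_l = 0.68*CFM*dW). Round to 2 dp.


Q = 0.68 * 3035 * 27.5 = 56754.50 BTU/hr

56754.50 BTU/hr


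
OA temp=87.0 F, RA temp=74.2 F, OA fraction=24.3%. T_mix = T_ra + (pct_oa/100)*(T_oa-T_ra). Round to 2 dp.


T_mix = 74.2 + (24.3/100)*(87.0-74.2) = 77.31 F

77.31 F


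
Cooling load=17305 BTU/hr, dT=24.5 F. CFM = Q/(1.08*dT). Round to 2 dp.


CFM = 17305 / (1.08 * 24.5) = 654.01

654.01 CFM


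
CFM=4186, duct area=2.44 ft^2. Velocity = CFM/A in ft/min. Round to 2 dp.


V = 4186 / 2.44 = 1715.57 ft/min

1715.57 ft/min


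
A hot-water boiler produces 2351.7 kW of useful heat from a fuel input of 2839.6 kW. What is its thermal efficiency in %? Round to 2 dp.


eta = (2351.7/2839.6)*100 = 82.82 %

82.82 %


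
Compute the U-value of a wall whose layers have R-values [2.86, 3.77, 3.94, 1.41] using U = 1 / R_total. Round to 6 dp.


R_total = 2.86 + 3.77 + 3.94 + 1.41 = 11.98
U = 1/11.98 = 0.083472

0.083472


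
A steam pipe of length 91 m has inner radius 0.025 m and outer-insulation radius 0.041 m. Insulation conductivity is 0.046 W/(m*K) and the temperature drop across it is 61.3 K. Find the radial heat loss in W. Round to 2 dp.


Q = 2*pi*0.046*91*61.3/ln(0.041/0.025) = 3259.12 W

3259.12 W


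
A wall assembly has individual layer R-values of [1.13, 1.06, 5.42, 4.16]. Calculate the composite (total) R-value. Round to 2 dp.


R_total = 1.13 + 1.06 + 5.42 + 4.16 = 11.77

11.77


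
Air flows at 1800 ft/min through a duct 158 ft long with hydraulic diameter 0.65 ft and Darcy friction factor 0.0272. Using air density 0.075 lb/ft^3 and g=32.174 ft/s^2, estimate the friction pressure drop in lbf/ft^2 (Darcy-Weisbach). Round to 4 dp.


v_fps = 1800/60 = 30.0 ft/s
dp = 0.0272*(158/0.65)*0.075*30.0^2/(2*32.174) = 6.9356 lbf/ft^2

6.9356 lbf/ft^2


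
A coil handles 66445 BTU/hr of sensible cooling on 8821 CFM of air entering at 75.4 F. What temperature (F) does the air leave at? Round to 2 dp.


dT = 66445/(1.08*8821) = 6.9746
T_leave = 75.4 - 6.9746 = 68.43 F

68.43 F


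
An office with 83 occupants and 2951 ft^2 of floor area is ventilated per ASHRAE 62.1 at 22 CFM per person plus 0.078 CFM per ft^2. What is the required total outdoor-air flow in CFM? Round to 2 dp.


Total = 83*22 + 2951*0.078 = 2056.18 CFM

2056.18 CFM


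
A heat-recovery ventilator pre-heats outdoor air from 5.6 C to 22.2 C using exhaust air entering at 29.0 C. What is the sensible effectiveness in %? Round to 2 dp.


eff = (22.2-5.6)/(29.0-5.6)*100 = 70.94 %

70.94 %


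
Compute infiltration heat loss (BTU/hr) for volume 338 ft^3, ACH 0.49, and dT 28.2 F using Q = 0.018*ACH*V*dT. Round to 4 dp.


Q = 0.018 * 0.49 * 338 * 28.2 = 84.0687 BTU/hr

84.0687 BTU/hr


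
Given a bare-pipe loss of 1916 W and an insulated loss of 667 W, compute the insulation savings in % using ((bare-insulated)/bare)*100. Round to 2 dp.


Savings = ((1916-667)/1916)*100 = 65.19 %

65.19 %


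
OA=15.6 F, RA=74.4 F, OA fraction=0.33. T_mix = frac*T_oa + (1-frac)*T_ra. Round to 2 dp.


T_mix = 0.33*15.6 + 0.67*74.4 = 55.00 F

55.00 F


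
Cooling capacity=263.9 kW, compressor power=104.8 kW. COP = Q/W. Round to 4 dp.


COP = 263.9 / 104.8 = 2.5181

2.5181


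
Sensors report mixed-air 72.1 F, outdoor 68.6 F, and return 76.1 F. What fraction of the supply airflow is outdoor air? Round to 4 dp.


frac = (72.1 - 76.1) / (68.6 - 76.1) = 0.5333

0.5333


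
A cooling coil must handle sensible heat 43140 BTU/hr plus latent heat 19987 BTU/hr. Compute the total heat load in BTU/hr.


Qt = 43140 + 19987 = 63127 BTU/hr

63127 BTU/hr


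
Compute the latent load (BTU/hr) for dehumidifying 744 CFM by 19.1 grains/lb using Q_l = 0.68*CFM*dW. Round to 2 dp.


Q = 0.68 * 744 * 19.1 = 9663.07 BTU/hr

9663.07 BTU/hr


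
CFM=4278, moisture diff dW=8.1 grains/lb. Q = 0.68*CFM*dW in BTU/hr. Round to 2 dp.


Q = 0.68 * 4278 * 8.1 = 23563.22 BTU/hr

23563.22 BTU/hr


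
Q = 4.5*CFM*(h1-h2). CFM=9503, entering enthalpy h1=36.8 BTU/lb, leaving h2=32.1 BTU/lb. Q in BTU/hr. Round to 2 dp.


Q = 4.5 * 9503 * (36.8 - 32.1) = 200988.45 BTU/hr

200988.45 BTU/hr


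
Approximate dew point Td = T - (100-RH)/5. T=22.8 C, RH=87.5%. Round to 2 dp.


Td = 22.8 - (100-87.5)/5 = 20.30 C

20.30 C


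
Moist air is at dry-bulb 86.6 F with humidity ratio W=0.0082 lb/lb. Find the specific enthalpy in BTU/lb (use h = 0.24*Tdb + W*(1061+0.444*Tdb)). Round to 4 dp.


h = 0.24*86.6 + 0.0082*(1061+0.444*86.6) = 29.7995 BTU/lb

29.7995 BTU/lb


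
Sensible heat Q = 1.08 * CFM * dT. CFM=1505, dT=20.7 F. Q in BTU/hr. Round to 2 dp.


Q = 1.08 * 1505 * 20.7 = 33645.78 BTU/hr

33645.78 BTU/hr


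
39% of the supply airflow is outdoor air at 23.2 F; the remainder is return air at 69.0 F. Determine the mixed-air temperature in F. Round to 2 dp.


T_mix = 0.39*23.2 + 0.61*69.0 = 51.14 F

51.14 F


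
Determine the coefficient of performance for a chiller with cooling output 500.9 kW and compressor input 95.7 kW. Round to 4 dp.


COP = 500.9 / 95.7 = 5.2341

5.2341


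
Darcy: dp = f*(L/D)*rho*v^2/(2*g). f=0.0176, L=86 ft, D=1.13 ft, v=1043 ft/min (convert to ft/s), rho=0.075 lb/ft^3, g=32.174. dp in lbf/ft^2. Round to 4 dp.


v_fps = 1043/60 = 17.3833 ft/s
dp = 0.0176*(86/1.13)*0.075*17.3833^2/(2*32.174) = 0.4718 lbf/ft^2

0.4718 lbf/ft^2


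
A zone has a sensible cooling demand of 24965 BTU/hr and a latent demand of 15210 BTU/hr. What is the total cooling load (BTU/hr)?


Qt = 24965 + 15210 = 40175 BTU/hr

40175 BTU/hr


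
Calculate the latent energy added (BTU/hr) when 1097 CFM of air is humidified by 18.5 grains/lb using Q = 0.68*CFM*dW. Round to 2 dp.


Q = 0.68 * 1097 * 18.5 = 13800.26 BTU/hr

13800.26 BTU/hr


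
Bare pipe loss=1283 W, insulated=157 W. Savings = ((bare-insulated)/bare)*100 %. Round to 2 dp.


Savings = ((1283-157)/1283)*100 = 87.76 %

87.76 %


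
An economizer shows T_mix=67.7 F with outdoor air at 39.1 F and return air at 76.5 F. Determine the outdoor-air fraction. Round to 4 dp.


frac = (67.7 - 76.5) / (39.1 - 76.5) = 0.2353

0.2353


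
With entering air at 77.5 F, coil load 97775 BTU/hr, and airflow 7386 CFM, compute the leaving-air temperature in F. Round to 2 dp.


dT = 97775/(1.08*7386) = 12.2573
T_leave = 77.5 - 12.2573 = 65.24 F

65.24 F


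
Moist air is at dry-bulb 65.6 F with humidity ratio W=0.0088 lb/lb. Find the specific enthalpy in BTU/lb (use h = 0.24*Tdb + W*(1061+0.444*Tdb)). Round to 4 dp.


h = 0.24*65.6 + 0.0088*(1061+0.444*65.6) = 25.3371 BTU/lb

25.3371 BTU/lb


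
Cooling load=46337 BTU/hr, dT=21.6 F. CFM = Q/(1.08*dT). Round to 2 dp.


CFM = 46337 / (1.08 * 21.6) = 1986.33

1986.33 CFM


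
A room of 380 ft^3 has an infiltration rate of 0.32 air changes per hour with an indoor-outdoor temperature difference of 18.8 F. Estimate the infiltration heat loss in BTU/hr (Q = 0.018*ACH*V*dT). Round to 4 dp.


Q = 0.018 * 0.32 * 380 * 18.8 = 41.1494 BTU/hr

41.1494 BTU/hr


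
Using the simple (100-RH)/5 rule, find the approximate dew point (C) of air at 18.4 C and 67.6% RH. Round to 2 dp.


Td = 18.4 - (100-67.6)/5 = 11.92 C

11.92 C


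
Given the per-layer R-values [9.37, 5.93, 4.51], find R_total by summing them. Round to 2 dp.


R_total = 9.37 + 5.93 + 4.51 = 19.81

19.81


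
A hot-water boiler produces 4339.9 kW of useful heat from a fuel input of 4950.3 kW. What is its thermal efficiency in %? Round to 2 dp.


eta = (4339.9/4950.3)*100 = 87.67 %

87.67 %


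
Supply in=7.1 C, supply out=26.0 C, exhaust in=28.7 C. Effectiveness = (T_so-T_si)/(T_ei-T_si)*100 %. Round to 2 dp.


eff = (26.0-7.1)/(28.7-7.1)*100 = 87.50 %

87.50 %


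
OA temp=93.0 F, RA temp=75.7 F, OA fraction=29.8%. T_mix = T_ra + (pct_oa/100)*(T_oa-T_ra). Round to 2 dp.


T_mix = 75.7 + (29.8/100)*(93.0-75.7) = 80.86 F

80.86 F


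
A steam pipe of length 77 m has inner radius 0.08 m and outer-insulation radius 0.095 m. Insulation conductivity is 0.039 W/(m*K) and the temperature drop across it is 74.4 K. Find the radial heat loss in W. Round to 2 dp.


Q = 2*pi*0.039*77*74.4/ln(0.095/0.08) = 8168.79 W

8168.79 W


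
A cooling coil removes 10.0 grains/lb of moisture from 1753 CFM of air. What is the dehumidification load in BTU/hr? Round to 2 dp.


Q = 0.68 * 1753 * 10.0 = 11920.40 BTU/hr

11920.40 BTU/hr


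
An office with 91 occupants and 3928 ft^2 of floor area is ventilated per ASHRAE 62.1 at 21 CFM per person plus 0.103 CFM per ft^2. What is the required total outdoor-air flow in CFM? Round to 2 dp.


Total = 91*21 + 3928*0.103 = 2315.58 CFM

2315.58 CFM


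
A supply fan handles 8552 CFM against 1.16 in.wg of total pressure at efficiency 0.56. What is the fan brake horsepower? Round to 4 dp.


BHP = 8552 * 1.16 / (6356 * 0.56) = 2.7871 hp

2.7871 hp


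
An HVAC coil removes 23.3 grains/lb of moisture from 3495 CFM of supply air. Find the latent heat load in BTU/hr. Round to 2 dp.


Q = 0.68 * 3495 * 23.3 = 55374.78 BTU/hr

55374.78 BTU/hr


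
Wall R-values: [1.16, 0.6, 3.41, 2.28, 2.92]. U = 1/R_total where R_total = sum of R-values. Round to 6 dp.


R_total = 1.16 + 0.6 + 3.41 + 2.28 + 2.92 = 10.37
U = 1/10.37 = 0.096432

0.096432


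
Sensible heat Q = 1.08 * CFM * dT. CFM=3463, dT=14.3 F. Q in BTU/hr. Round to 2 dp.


Q = 1.08 * 3463 * 14.3 = 53482.57 BTU/hr

53482.57 BTU/hr


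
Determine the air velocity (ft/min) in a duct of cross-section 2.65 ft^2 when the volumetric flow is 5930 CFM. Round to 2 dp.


V = 5930 / 2.65 = 2237.74 ft/min

2237.74 ft/min


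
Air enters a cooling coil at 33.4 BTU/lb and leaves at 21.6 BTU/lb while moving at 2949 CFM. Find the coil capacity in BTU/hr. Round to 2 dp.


Q = 4.5 * 2949 * (33.4 - 21.6) = 156591.90 BTU/hr

156591.90 BTU/hr


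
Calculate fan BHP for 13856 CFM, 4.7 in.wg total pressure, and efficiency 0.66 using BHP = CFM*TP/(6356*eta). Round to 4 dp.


BHP = 13856 * 4.7 / (6356 * 0.66) = 15.5242 hp

15.5242 hp


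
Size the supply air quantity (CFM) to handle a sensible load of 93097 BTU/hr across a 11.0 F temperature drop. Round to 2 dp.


CFM = 93097 / (1.08 * 11.0) = 7836.45

7836.45 CFM


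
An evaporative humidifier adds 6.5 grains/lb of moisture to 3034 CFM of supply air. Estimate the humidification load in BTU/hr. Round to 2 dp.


Q = 0.68 * 3034 * 6.5 = 13410.28 BTU/hr

13410.28 BTU/hr


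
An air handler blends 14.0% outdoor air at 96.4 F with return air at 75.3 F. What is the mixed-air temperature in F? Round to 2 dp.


T_mix = 75.3 + (14.0/100)*(96.4-75.3) = 78.25 F

78.25 F


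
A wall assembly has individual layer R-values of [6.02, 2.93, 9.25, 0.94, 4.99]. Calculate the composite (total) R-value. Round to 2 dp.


R_total = 6.02 + 2.93 + 9.25 + 0.94 + 4.99 = 24.13

24.13


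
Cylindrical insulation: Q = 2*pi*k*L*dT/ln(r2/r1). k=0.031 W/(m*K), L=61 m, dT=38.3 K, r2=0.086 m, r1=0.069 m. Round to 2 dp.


Q = 2*pi*0.031*61*38.3/ln(0.086/0.069) = 2066.20 W

2066.20 W


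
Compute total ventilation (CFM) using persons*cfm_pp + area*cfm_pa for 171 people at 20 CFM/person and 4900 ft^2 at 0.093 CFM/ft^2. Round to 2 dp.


Total = 171*20 + 4900*0.093 = 3875.70 CFM

3875.70 CFM


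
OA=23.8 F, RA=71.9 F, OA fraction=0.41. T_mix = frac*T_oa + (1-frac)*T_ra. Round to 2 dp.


T_mix = 0.41*23.8 + 0.59*71.9 = 52.18 F

52.18 F


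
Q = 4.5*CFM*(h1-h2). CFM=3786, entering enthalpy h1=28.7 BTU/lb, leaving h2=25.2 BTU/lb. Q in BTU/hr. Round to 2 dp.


Q = 4.5 * 3786 * (28.7 - 25.2) = 59629.50 BTU/hr

59629.50 BTU/hr


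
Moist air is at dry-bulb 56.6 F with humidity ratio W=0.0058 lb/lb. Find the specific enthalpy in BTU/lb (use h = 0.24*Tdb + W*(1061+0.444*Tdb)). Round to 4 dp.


h = 0.24*56.6 + 0.0058*(1061+0.444*56.6) = 19.8836 BTU/lb

19.8836 BTU/lb


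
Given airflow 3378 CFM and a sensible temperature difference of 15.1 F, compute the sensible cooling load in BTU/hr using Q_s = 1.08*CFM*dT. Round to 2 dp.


Q = 1.08 * 3378 * 15.1 = 55088.42 BTU/hr

55088.42 BTU/hr


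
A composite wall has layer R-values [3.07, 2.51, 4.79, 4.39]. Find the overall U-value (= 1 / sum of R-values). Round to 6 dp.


R_total = 3.07 + 2.51 + 4.79 + 4.39 = 14.76
U = 1/14.76 = 0.067751

0.067751


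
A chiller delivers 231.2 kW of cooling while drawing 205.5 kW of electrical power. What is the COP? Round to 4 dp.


COP = 231.2 / 205.5 = 1.1251

1.1251


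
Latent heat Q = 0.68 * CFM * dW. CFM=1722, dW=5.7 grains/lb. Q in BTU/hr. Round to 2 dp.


Q = 0.68 * 1722 * 5.7 = 6674.47 BTU/hr

6674.47 BTU/hr


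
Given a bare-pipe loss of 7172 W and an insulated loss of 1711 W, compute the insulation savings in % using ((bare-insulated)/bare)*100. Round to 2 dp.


Savings = ((7172-1711)/7172)*100 = 76.14 %

76.14 %


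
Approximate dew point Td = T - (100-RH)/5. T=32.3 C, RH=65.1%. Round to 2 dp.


Td = 32.3 - (100-65.1)/5 = 25.32 C

25.32 C


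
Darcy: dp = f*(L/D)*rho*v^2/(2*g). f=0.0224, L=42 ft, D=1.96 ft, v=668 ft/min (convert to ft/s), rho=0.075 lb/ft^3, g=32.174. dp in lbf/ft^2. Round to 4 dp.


v_fps = 668/60 = 11.1333 ft/s
dp = 0.0224*(42/1.96)*0.075*11.1333^2/(2*32.174) = 0.0693 lbf/ft^2

0.0693 lbf/ft^2


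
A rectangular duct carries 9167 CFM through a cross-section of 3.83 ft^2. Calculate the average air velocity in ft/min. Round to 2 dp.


V = 9167 / 3.83 = 2393.47 ft/min

2393.47 ft/min


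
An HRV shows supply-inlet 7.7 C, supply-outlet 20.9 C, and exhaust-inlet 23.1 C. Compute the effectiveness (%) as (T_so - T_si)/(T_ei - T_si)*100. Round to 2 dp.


eff = (20.9-7.7)/(23.1-7.7)*100 = 85.71 %

85.71 %


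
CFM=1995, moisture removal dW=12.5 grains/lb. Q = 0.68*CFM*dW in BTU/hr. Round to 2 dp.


Q = 0.68 * 1995 * 12.5 = 16957.50 BTU/hr

16957.50 BTU/hr


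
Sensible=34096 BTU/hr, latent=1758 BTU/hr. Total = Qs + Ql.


Qt = 34096 + 1758 = 35854 BTU/hr

35854 BTU/hr


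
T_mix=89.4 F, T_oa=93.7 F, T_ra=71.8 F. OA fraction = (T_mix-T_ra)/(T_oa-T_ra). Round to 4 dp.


frac = (89.4 - 71.8) / (93.7 - 71.8) = 0.8037

0.8037


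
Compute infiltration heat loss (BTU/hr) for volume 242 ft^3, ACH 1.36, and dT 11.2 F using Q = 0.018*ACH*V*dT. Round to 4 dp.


Q = 0.018 * 1.36 * 242 * 11.2 = 66.3506 BTU/hr

66.3506 BTU/hr


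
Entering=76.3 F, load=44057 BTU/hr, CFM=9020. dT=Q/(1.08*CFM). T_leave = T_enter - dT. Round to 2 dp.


dT = 44057/(1.08*9020) = 4.5226
T_leave = 76.3 - 4.5226 = 71.78 F

71.78 F


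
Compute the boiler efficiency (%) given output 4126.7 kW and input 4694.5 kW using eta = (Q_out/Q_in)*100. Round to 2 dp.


eta = (4126.7/4694.5)*100 = 87.90 %

87.90 %


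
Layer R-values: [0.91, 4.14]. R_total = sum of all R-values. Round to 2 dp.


R_total = 0.91 + 4.14 = 5.05

5.05


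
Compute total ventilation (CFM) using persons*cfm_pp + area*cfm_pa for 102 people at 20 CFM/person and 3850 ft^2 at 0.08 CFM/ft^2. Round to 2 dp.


Total = 102*20 + 3850*0.08 = 2348.00 CFM

2348.00 CFM


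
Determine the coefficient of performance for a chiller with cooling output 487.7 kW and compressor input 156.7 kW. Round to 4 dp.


COP = 487.7 / 156.7 = 3.1123

3.1123


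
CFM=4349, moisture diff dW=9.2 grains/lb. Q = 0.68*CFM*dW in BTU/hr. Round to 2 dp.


Q = 0.68 * 4349 * 9.2 = 27207.34 BTU/hr

27207.34 BTU/hr


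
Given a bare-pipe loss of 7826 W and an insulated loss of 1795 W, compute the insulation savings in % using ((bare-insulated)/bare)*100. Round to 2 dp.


Savings = ((7826-1795)/7826)*100 = 77.06 %

77.06 %


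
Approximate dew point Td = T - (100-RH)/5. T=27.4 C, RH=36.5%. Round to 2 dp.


Td = 27.4 - (100-36.5)/5 = 14.70 C

14.70 C


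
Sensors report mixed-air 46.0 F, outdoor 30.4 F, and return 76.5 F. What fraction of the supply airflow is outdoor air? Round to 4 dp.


frac = (46.0 - 76.5) / (30.4 - 76.5) = 0.6616

0.6616


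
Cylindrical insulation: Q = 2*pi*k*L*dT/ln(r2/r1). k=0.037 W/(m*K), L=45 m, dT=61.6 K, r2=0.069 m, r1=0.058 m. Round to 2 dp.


Q = 2*pi*0.037*45*61.6/ln(0.069/0.058) = 3710.79 W

3710.79 W


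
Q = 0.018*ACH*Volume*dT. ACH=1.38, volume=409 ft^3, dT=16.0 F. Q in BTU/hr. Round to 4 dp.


Q = 0.018 * 1.38 * 409 * 16.0 = 162.5530 BTU/hr

162.5530 BTU/hr


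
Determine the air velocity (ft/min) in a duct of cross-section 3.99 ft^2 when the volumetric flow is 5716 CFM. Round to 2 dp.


V = 5716 / 3.99 = 1432.58 ft/min

1432.58 ft/min


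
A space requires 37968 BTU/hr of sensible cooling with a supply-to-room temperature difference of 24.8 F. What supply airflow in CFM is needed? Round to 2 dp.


CFM = 37968 / (1.08 * 24.8) = 1417.56

1417.56 CFM


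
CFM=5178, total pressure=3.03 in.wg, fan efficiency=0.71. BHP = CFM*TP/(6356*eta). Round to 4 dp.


BHP = 5178 * 3.03 / (6356 * 0.71) = 3.4767 hp

3.4767 hp


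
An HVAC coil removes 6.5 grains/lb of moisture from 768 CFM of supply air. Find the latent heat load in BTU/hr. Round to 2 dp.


Q = 0.68 * 768 * 6.5 = 3394.56 BTU/hr

3394.56 BTU/hr


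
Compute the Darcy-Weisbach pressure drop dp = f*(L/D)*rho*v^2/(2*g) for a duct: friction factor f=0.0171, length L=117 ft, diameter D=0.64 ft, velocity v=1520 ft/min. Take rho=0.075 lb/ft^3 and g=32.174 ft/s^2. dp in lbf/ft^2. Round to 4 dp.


v_fps = 1520/60 = 25.3333 ft/s
dp = 0.0171*(117/0.64)*0.075*25.3333^2/(2*32.174) = 2.3384 lbf/ft^2

2.3384 lbf/ft^2
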